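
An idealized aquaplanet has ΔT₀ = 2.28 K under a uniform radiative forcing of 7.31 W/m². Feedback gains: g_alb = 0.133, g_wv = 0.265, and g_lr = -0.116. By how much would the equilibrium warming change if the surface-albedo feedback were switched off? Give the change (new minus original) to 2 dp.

-0.50 K

Original: g = 0.282, ΔT = 2.28/(1−0.282) = 3.1755 K.
Without surface-albedo: g' = 0.149, ΔT' = 2.28/(1−0.149) = 2.6792 K.
Change = 2.6792 − 3.1755 = -0.50 K.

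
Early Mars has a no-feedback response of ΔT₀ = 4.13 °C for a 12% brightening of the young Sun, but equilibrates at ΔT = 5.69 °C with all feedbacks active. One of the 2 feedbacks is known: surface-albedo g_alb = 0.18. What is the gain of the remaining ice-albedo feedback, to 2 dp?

0.09

Amplification A = ΔT/ΔT₀ = 5.69/4.13 = 1.378.
Total gain g = 1 − 1/A = 1 − 1/1.378 = 0.2743.
The known gain is 0.18.
g_ice = 0.2743 − 0.18 = 0.09.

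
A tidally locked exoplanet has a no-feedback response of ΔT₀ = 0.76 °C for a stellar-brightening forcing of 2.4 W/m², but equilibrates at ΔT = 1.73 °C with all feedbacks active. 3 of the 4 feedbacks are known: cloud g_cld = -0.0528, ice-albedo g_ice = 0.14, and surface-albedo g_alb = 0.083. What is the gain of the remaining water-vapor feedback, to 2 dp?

Amplification A = ΔT/ΔT₀ = 1.73/0.76 = 2.276.
Total gain g = 1 − 1/A = 1 − 1/2.276 = 0.5606.
Known gains sum to -0.0528 + 0.14 + 0.083 = 0.1702.
g_wv = 0.5606 − 0.1702 = 0.39.

0.39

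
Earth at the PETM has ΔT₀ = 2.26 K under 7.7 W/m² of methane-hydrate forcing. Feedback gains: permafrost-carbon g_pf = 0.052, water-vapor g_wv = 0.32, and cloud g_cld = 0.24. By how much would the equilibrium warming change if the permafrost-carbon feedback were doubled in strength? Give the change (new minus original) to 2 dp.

0.90 K

Original: g = 0.612, ΔT = 2.26/(1−0.612) = 5.8247 K.
With doubled permafrost-carbon: g' = 0.664, ΔT' = 2.26/(1−0.664) = 6.7262 K.
Change = 6.7262 − 5.8247 = 0.90 K.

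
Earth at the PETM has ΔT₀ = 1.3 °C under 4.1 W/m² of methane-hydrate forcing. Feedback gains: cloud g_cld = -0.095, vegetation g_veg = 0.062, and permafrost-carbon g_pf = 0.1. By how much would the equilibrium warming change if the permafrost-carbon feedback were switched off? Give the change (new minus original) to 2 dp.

Original: g = 0.067, ΔT = 1.3/(1−0.067) = 1.3934 °C.
Without permafrost-carbon: g' = -0.033, ΔT' = 1.3/(1+0.033) = 1.2585 °C.
Change = 1.2585 − 1.3934 = -0.13 °C.

-0.13 °C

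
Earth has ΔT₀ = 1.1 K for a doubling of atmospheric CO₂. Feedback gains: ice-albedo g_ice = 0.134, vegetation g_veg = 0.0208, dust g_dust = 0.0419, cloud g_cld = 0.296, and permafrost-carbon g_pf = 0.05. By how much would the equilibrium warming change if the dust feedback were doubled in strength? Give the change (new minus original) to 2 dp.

Original: g = 0.5427, ΔT = 1.1/(1−0.5427) = 2.4054 K.
With doubled dust: g' = 0.5846, ΔT' = 1.1/(1−0.5846) = 2.6481 K.
Change = 2.6481 − 2.4054 = 0.24 K.

0.24 K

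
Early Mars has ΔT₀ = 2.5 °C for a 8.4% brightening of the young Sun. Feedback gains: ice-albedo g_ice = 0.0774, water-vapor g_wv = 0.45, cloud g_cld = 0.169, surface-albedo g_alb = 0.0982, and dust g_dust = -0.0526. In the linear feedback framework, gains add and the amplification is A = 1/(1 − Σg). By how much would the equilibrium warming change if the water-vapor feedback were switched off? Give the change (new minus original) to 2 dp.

Original: g = 0.742, ΔT = 2.5/(1−0.742) = 9.6899 °C.
Without water-vapor: g' = 0.292, ΔT' = 2.5/(1−0.292) = 3.5311 °C.
Change = 3.5311 − 9.6899 = -6.16 °C.

-6.16 °C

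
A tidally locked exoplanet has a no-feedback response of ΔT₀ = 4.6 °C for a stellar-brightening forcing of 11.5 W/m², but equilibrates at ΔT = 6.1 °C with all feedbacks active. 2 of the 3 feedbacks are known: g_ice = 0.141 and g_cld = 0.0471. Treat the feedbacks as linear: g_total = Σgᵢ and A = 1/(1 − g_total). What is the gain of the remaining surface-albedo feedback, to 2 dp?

0.06

Amplification A = ΔT/ΔT₀ = 6.1/4.6 = 1.326.
Total gain g = 1 − 1/A = 1 − 1/1.326 = 0.2459.
Known gains sum to 0.141 + 0.0471 = 0.1881.
g_alb = 0.2459 − 0.1881 = 0.06.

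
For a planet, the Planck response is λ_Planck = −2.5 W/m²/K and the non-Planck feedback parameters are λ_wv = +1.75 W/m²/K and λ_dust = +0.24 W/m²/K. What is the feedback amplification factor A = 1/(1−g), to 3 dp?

Convert to gains: g_wv = 1.75/2.5 = 0.7; g_dust = 0.24/2.5 = 0.096.
Total gain g = 0.796.
A = 1/(1 − 0.796) = 4.902.

4.902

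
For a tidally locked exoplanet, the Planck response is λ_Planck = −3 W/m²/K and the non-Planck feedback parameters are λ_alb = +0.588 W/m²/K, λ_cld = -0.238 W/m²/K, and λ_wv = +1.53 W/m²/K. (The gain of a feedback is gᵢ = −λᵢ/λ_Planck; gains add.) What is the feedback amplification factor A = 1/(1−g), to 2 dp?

2.68

Convert to gains: g_alb = 0.588/3 = 0.196; g_cld = -0.238/3 = -0.07933; g_wv = 1.53/3 = 0.51.
Total gain g = 0.62667.
A = 1/(1 − 0.62667) = 2.68.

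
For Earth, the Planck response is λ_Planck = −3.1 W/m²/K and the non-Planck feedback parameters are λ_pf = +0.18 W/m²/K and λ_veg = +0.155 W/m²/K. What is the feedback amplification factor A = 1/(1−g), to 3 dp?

Convert to gains: g_pf = 0.18/3.1 = 0.05806; g_veg = 0.155/3.1 = 0.05.
Total gain g = 0.10806.
A = 1/(1 − 0.10806) = 1.121.

1.121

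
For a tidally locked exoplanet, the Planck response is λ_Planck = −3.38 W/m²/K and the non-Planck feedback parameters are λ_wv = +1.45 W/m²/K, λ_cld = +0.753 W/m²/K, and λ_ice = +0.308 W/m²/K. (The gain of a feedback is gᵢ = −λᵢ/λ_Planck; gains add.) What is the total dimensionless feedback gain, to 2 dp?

0.74

Convert to gains: g_wv = 1.45/3.38 = 0.429; g_cld = 0.753/3.38 = 0.2228; g_ice = 0.308/3.38 = 0.09112.
Total gain g = 0.74292.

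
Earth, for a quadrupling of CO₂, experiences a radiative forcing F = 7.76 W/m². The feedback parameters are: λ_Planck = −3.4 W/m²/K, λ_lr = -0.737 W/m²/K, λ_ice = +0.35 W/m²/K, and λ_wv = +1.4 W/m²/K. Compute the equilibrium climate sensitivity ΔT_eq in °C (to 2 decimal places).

Net feedback parameter λ = (−3.4) + (-0.737) + (+0.35) + (+1.4) = -2.387 W/m²/K.
ΔT = −F/λ = −7.76/(-2.387) = 3.25 °C.

3.25 °C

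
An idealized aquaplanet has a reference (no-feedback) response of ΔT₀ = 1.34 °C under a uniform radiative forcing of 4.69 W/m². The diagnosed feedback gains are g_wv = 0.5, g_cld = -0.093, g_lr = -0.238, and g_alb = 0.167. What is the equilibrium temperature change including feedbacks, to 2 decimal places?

2.02 °C

Total gain g = 0.5 − 0.093 − 0.238 + 0.167 = 0.336.
Amplification A = 1/(1 − 0.336) = 1.506.
ΔT = 1.34 × 1.506 = 2.02 °C.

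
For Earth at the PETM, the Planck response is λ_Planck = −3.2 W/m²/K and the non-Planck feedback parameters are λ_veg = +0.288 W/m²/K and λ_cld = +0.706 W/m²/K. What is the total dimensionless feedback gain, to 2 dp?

0.31

Convert to gains: g_veg = 0.288/3.2 = 0.09; g_cld = 0.706/3.2 = 0.2206.
Total gain g = 0.3106.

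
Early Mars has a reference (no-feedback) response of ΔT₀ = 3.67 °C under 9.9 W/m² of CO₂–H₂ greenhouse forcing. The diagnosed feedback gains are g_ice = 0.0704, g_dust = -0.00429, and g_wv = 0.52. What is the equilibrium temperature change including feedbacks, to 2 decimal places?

Total gain g = 0.0704 − 0.00429 + 0.52 = 0.58611.
Amplification A = 1/(1 − 0.58611) = 2.416.
ΔT = 3.67 × 2.416 = 8.87 °C.

8.87 °C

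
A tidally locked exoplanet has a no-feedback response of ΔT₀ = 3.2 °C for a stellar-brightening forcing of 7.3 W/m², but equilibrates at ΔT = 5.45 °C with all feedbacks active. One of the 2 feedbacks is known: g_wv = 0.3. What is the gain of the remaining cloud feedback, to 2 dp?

Amplification A = ΔT/ΔT₀ = 5.45/3.2 = 1.703.
Total gain g = 1 − 1/A = 1 − 1/1.703 = 0.4128.
The known gain is 0.3.
g_cld = 0.4128 − 0.3 = 0.11.

0.11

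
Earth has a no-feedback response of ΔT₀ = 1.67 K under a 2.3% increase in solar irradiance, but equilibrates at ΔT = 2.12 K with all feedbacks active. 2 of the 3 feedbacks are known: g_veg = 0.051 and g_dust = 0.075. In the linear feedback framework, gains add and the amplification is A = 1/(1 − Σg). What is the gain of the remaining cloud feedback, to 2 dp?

0.09

Amplification A = ΔT/ΔT₀ = 2.12/1.67 = 1.269.
Total gain g = 1 − 1/A = 1 − 1/1.269 = 0.212.
Known gains sum to 0.051 + 0.075 = 0.126.
g_cld = 0.212 − 0.126 = 0.09.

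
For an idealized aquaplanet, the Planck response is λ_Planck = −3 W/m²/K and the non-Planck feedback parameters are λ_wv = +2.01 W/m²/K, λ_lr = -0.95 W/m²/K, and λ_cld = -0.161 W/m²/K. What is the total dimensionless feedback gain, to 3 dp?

0.300

Convert to gains: g_wv = 2.01/3 = 0.67; g_lr = -0.95/3 = -0.3167; g_cld = -0.161/3 = -0.05367.
Total gain g = 0.29963.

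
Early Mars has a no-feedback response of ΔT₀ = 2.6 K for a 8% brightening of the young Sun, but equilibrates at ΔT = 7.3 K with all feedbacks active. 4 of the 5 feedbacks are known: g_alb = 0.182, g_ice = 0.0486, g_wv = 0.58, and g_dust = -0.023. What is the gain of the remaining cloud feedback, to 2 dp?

-0.14

Amplification A = ΔT/ΔT₀ = 7.3/2.6 = 2.808.
Total gain g = 1 − 1/A = 1 − 1/2.808 = 0.6439.
Known gains sum to 0.182 + 0.0486 + 0.58 − 0.023 = 0.7876.
g_cld = 0.6439 − 0.7876 = -0.14.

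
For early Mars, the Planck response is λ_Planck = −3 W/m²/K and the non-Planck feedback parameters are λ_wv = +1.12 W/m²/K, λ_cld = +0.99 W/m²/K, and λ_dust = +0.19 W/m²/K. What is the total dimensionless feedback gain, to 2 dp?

0.77

Convert to gains: g_wv = 1.12/3 = 0.3733; g_cld = 0.99/3 = 0.33; g_dust = 0.19/3 = 0.06333.
Total gain g = 0.76663.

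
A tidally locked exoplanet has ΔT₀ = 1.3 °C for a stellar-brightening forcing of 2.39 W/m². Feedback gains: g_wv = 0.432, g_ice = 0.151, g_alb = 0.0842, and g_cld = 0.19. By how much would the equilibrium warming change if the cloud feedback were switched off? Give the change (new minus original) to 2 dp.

Original: g = 0.8572, ΔT = 1.3/(1−0.8572) = 9.1036 °C.
Without cloud: g' = 0.6672, ΔT' = 1.3/(1−0.6672) = 3.9063 °C.
Change = 3.9063 − 9.1036 = -5.20 °C.

-5.20 °C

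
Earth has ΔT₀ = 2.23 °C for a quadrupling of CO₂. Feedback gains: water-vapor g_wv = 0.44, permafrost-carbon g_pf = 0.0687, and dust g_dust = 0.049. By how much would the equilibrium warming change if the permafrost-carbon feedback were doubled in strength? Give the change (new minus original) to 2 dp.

Original: g = 0.5577, ΔT = 2.23/(1−0.5577) = 5.0418 °C.
With doubled permafrost-carbon: g' = 0.6264, ΔT' = 2.23/(1−0.6264) = 5.9690 °C.
Change = 5.9690 − 5.0418 = 0.93 °C.

0.93 °C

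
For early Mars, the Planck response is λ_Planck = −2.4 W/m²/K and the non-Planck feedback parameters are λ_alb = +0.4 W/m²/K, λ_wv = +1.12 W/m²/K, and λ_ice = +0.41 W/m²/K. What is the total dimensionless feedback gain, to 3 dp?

Convert to gains: g_alb = 0.4/2.4 = 0.1667; g_wv = 1.12/2.4 = 0.4667; g_ice = 0.41/2.4 = 0.1708.
Total gain g = 0.8042.

0.804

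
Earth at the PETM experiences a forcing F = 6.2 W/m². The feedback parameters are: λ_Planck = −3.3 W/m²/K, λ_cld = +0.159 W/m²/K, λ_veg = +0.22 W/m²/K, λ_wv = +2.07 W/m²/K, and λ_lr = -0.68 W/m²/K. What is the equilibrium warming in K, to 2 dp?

4.05 K

Net feedback parameter λ = (−3.3) + (+0.159) + (+0.22) + (+2.07) + (-0.68) = -1.531 W/m²/K.
ΔT = −F/λ = −6.2/(-1.531) = 4.05 K.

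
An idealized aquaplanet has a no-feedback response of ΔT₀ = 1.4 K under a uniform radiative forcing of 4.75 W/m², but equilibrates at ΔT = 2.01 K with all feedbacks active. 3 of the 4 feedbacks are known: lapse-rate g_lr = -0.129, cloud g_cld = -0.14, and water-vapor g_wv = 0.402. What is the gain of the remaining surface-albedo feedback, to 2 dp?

Amplification A = ΔT/ΔT₀ = 2.01/1.4 = 1.436.
Total gain g = 1 − 1/A = 1 − 1/1.436 = 0.3036.
Known gains sum to -0.129 − 0.14 + 0.402 = 0.133.
g_alb = 0.3036 − 0.133 = 0.17.

0.17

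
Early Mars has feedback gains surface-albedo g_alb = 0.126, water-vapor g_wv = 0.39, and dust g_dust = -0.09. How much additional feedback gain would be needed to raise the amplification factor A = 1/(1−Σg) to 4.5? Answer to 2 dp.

0.35

Current total gain = 0.426.
Target gain for A = 4.5: g* = 1 − 1/4.5 = 0.7778.
Additional gain needed = 0.7778 − 0.426 = 0.35.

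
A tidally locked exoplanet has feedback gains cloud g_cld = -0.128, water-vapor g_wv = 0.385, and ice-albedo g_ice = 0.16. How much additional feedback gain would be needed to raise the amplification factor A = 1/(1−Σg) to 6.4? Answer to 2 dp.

0.43

Current total gain = 0.417.
Target gain for A = 6.4: g* = 1 − 1/6.4 = 0.8438.
Additional gain needed = 0.8438 − 0.417 = 0.43.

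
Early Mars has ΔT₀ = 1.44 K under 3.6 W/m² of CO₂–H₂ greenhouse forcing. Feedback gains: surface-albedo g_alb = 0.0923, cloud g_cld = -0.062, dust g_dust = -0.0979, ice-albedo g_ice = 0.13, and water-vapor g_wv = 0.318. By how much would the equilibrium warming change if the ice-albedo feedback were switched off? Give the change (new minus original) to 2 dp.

Original: g = 0.3804, ΔT = 1.44/(1−0.3804) = 2.3241 K.
Without ice-albedo: g' = 0.2504, ΔT' = 1.44/(1−0.2504) = 1.9210 K.
Change = 1.9210 − 2.3241 = -0.40 K.

-0.40 K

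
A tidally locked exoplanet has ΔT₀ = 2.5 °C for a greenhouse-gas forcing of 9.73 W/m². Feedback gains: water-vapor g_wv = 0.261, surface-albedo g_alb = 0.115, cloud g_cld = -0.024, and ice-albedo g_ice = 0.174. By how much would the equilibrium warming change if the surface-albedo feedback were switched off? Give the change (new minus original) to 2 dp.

-1.03 °C

Original: g = 0.526, ΔT = 2.5/(1−0.526) = 5.2743 °C.
Without surface-albedo: g' = 0.411, ΔT' = 2.5/(1−0.411) = 4.2445 °C.
Change = 4.2445 − 5.2743 = -1.03 °C.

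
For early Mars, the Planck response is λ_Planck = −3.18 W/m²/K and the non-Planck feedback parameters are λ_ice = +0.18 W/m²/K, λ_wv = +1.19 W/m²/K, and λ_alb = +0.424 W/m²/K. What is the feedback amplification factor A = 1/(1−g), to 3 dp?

Convert to gains: g_ice = 0.18/3.18 = 0.0566; g_wv = 1.19/3.18 = 0.3742; g_alb = 0.424/3.18 = 0.1333.
Total gain g = 0.5641.
A = 1/(1 − 0.5641) = 2.294.

2.294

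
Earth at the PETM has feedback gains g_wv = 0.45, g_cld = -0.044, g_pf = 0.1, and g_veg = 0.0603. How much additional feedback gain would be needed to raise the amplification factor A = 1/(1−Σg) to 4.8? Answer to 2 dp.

Current total gain = 0.5663.
Target gain for A = 4.8: g* = 1 − 1/4.8 = 0.7917.
Additional gain needed = 0.7917 − 0.5663 = 0.23.

0.23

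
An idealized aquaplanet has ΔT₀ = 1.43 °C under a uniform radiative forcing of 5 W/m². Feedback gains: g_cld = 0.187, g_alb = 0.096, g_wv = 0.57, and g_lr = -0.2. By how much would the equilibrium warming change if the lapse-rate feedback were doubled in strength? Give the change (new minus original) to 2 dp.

Original: g = 0.653, ΔT = 1.43/(1−0.653) = 4.1210 °C.
With doubled lapse-rate: g' = 0.453, ΔT' = 1.43/(1−0.453) = 2.6143 °C.
Change = 2.6143 − 4.1210 = -1.51 °C.

-1.51 °C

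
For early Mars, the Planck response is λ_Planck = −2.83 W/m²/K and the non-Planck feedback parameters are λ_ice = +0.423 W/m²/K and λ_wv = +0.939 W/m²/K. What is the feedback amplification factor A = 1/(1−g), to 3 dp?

1.928

Convert to gains: g_ice = 0.423/2.83 = 0.1495; g_wv = 0.939/2.83 = 0.3318.
Total gain g = 0.4813.
A = 1/(1 − 0.4813) = 1.928.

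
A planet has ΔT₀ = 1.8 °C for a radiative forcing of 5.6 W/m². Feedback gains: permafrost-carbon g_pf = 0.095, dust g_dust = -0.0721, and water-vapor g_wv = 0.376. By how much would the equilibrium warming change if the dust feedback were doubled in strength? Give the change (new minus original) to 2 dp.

Original: g = 0.3989, ΔT = 1.8/(1−0.3989) = 2.9945 °C.
With doubled dust: g' = 0.3268, ΔT' = 1.8/(1−0.3268) = 2.6738 °C.
Change = 2.6738 − 2.9945 = -0.32 °C.

-0.32 °C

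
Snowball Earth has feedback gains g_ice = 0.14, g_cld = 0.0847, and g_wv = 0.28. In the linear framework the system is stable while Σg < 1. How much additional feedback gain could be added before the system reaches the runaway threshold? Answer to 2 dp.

Current total gain = 0.14 + 0.0847 + 0.28 = 0.5047.
Margin to runaway = 1 − 0.5047 = 0.50.

0.50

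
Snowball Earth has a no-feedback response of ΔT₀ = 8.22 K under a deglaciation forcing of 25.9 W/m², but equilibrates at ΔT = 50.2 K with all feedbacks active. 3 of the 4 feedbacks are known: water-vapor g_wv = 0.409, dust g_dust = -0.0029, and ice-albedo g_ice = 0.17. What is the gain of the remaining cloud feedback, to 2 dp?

0.26

Amplification A = ΔT/ΔT₀ = 50.2/8.22 = 6.107.
Total gain g = 1 − 1/A = 1 − 1/6.107 = 0.8363.
Known gains sum to 0.409 − 0.0029 + 0.17 = 0.5761.
g_cld = 0.8363 − 0.5761 = 0.26.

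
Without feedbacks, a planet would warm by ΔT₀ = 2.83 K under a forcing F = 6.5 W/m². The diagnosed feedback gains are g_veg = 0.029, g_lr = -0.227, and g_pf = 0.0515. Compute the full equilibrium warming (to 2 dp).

Total gain g = 0.029 − 0.227 + 0.0515 = -0.1465.
Amplification A = 1/(1 + 0.1465) = 0.8722.
ΔT = 2.83 × 0.8722 = 2.47 K.

2.47 K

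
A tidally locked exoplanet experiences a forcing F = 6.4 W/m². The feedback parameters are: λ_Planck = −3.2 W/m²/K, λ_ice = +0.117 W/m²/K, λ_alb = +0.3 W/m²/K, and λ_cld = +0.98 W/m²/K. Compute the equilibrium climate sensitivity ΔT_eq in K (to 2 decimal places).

3.55 K

Net feedback parameter λ = (−3.2) + (+0.117) + (+0.3) + (+0.98) = -1.803 W/m²/K.
ΔT = −F/λ = −6.4/(-1.803) = 3.55 K.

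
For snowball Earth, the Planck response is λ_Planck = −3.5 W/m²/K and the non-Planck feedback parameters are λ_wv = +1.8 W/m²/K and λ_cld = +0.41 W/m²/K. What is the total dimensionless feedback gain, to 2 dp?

0.63

Convert to gains: g_wv = 1.8/3.5 = 0.5143; g_cld = 0.41/3.5 = 0.1171.
Total gain g = 0.6314.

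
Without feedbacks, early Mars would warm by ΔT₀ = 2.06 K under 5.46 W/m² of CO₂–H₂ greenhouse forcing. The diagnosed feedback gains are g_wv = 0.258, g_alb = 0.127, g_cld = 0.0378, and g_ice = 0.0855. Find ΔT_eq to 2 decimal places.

4.19 K

Total gain g = 0.258 + 0.127 + 0.0378 + 0.0855 = 0.5083.
Amplification A = 1/(1 − 0.5083) = 2.034.
ΔT = 2.06 × 2.034 = 4.19 K.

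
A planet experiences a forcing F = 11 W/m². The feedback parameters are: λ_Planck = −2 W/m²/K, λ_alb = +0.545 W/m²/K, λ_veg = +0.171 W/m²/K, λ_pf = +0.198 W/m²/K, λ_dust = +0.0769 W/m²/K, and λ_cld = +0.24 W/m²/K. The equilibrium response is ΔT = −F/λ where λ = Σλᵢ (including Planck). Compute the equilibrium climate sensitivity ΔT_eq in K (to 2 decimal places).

14.30 K

Net feedback parameter λ = (−2) + (+0.545) + (+0.171) + (+0.198) + (+0.0769) + (+0.24) = -0.7691 W/m²/K.
ΔT = −F/λ = −11/(-0.7691) = 14.30 K.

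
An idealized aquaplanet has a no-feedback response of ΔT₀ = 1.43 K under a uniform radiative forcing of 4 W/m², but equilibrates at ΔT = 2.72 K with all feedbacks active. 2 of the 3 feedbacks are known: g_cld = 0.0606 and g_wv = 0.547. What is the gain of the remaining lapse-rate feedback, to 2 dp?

-0.13

Amplification A = ΔT/ΔT₀ = 2.72/1.43 = 1.902.
Total gain g = 1 − 1/A = 1 − 1/1.902 = 0.4742.
Known gains sum to 0.0606 + 0.547 = 0.6076.
g_lr = 0.4742 − 0.6076 = -0.13.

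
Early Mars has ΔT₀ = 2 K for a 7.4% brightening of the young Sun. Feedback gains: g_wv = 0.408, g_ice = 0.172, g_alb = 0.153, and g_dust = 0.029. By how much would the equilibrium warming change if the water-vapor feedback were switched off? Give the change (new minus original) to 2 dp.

Original: g = 0.762, ΔT = 2/(1−0.762) = 8.4034 K.
Without water-vapor: g' = 0.354, ΔT' = 2/(1−0.354) = 3.0960 K.
Change = 3.0960 − 8.4034 = -5.31 K.

-5.31 K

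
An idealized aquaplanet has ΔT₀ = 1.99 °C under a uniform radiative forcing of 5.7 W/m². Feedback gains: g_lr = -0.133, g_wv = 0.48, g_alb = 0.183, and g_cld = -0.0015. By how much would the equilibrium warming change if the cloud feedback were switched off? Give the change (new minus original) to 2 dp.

Original: g = 0.5285, ΔT = 1.99/(1−0.5285) = 4.2206 °C.
Without cloud: g' = 0.53, ΔT' = 1.99/(1−0.53) = 4.2340 °C.
Change = 4.2340 − 4.2206 = 0.01 °C.

0.01 °C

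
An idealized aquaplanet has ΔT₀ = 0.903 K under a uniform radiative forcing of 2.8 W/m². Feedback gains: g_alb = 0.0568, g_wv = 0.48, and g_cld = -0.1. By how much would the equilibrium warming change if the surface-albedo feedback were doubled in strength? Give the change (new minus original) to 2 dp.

Original: g = 0.4368, ΔT = 0.903/(1−0.4368) = 1.6033 K.
With doubled surface-albedo: g' = 0.4936, ΔT' = 0.903/(1−0.4936) = 1.7832 K.
Change = 1.7832 − 1.6033 = 0.18 K.

0.18 K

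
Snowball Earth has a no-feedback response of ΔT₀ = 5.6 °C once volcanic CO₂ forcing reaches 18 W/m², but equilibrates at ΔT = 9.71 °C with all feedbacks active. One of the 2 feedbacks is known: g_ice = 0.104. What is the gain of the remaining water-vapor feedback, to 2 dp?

0.32

Amplification A = ΔT/ΔT₀ = 9.71/5.6 = 1.734.
Total gain g = 1 − 1/A = 1 − 1/1.734 = 0.4233.
The known gain is 0.104.
g_wv = 0.4233 − 0.104 = 0.32.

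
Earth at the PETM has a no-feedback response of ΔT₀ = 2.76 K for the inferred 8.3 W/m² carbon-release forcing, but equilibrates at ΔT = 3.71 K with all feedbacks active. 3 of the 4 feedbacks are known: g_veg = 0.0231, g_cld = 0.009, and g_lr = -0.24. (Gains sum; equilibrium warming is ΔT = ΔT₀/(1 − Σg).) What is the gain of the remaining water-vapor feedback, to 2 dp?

Amplification A = ΔT/ΔT₀ = 3.71/2.76 = 1.344.
Total gain g = 1 − 1/A = 1 − 1/1.344 = 0.256.
Known gains sum to 0.0231 + 0.009 − 0.24 = -0.2079.
g_wv = 0.256 + 0.2079 = 0.46.

0.46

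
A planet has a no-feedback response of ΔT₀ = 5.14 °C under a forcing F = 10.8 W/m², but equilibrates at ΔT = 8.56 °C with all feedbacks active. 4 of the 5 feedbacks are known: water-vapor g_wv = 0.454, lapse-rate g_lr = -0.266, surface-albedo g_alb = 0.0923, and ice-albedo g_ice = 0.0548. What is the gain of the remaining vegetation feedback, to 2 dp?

Amplification A = ΔT/ΔT₀ = 8.56/5.14 = 1.665.
Total gain g = 1 − 1/A = 1 − 1/1.665 = 0.3994.
Known gains sum to 0.454 − 0.266 + 0.0923 + 0.0548 = 0.3351.
g_veg = 0.3994 − 0.3351 = 0.06.

0.06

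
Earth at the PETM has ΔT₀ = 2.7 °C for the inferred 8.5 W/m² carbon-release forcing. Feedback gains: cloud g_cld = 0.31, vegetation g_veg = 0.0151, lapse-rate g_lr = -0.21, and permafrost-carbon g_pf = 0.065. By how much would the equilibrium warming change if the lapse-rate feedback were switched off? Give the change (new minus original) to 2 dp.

1.13 °C

Original: g = 0.1801, ΔT = 2.7/(1−0.1801) = 3.2931 °C.
Without lapse-rate: g' = 0.3901, ΔT' = 2.7/(1−0.3901) = 4.4270 °C.
Change = 4.4270 − 3.2931 = 1.13 °C.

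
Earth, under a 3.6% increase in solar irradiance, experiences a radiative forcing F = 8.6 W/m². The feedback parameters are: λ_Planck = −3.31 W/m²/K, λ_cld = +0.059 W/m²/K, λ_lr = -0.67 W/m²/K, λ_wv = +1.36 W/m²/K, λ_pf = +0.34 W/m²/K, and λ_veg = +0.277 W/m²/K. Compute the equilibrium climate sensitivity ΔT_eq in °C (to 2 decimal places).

4.42 °C

Net feedback parameter λ = (−3.31) + (+0.059) + (-0.67) + (+1.36) + (+0.34) + (+0.277) = -1.944 W/m²/K.
ΔT = −F/λ = −8.6/(-1.944) = 4.42 °C.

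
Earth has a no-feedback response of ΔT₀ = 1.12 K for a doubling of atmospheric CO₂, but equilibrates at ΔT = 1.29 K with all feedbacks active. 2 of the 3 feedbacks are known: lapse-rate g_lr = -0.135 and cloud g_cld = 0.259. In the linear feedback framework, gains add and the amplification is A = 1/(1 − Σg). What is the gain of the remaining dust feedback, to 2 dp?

Amplification A = ΔT/ΔT₀ = 1.29/1.12 = 1.152.
Total gain g = 1 − 1/A = 1 − 1/1.152 = 0.1319.
Known gains sum to -0.135 + 0.259 = 0.124.
g_dust = 0.1319 − 0.124 = 0.01.

0.01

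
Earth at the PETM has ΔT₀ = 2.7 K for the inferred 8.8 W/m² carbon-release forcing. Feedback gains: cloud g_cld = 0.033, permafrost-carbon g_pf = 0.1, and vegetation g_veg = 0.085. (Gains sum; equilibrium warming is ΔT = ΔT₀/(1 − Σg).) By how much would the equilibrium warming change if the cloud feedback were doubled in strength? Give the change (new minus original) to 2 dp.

Original: g = 0.218, ΔT = 2.7/(1−0.218) = 3.4527 K.
With doubled cloud: g' = 0.251, ΔT' = 2.7/(1−0.251) = 3.6048 K.
Change = 3.6048 − 3.4527 = 0.15 K.

0.15 K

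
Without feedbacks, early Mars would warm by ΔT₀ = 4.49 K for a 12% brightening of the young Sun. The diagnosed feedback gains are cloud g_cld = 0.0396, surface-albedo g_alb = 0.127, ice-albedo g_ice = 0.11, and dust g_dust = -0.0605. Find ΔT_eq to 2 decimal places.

5.73 K

Total gain g = 0.0396 + 0.127 + 0.11 − 0.0605 = 0.2161.
Amplification A = 1/(1 − 0.2161) = 1.276.
ΔT = 4.49 × 1.276 = 5.73 K.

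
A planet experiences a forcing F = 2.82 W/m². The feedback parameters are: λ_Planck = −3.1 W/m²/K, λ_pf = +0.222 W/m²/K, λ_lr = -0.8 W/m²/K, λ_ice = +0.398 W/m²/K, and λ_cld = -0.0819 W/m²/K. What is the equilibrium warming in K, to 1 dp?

Net feedback parameter λ = (−3.1) + (+0.222) + (-0.8) + (+0.398) + (-0.0819) = -3.3619 W/m²/K.
ΔT = −F/λ = −2.82/(-3.3619) = 0.8 K.

0.8 K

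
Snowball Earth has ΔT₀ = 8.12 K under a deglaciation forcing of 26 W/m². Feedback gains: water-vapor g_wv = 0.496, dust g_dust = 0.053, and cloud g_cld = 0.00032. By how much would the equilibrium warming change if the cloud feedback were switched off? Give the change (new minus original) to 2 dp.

Original: g = 0.54932, ΔT = 8.12/(1−0.54932) = 18.0172 K.
Without cloud: g' = 0.549, ΔT' = 8.12/(1−0.549) = 18.0044 K.
Change = 18.0044 − 18.0172 = -0.01 K.

-0.01 K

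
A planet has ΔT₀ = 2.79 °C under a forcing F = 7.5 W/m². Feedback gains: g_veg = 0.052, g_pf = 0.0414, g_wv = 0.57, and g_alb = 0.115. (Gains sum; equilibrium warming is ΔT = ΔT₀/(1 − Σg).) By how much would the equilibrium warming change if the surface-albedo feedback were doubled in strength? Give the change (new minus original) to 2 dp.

Original: g = 0.7784, ΔT = 2.79/(1−0.7784) = 12.5903 °C.
With doubled surface-albedo: g' = 0.8934, ΔT' = 2.79/(1−0.8934) = 26.1726 °C.
Change = 26.1726 − 12.5903 = 13.58 °C.

13.58 °C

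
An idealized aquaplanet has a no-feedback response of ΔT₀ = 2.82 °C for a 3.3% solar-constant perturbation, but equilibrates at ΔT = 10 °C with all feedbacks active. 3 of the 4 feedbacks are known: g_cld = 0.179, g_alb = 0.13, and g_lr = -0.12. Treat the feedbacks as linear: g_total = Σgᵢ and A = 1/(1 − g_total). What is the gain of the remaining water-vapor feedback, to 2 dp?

0.53

Amplification A = ΔT/ΔT₀ = 10/2.82 = 3.546.
Total gain g = 1 − 1/A = 1 − 1/3.546 = 0.718.
Known gains sum to 0.179 + 0.13 − 0.12 = 0.189.
g_wv = 0.718 − 0.189 = 0.53.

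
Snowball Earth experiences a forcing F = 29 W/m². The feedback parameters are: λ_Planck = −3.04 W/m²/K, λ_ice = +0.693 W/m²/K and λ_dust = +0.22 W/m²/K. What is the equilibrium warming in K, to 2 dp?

Net feedback parameter λ = (−3.04) + (+0.693) + (+0.22) = -2.127 W/m²/K.
ΔT = −F/λ = −29/(-2.127) = 13.63 K.

13.63 K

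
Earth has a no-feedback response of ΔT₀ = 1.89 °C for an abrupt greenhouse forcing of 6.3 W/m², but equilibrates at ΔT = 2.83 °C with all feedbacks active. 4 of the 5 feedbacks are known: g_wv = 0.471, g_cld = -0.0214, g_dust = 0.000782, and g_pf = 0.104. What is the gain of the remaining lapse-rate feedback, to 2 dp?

-0.22

Amplification A = ΔT/ΔT₀ = 2.83/1.89 = 1.497.
Total gain g = 1 − 1/A = 1 − 1/1.497 = 0.332.
Known gains sum to 0.471 − 0.0214 + 0.000782 + 0.104 = 0.554382.
g_lr = 0.332 − 0.554382 = -0.22.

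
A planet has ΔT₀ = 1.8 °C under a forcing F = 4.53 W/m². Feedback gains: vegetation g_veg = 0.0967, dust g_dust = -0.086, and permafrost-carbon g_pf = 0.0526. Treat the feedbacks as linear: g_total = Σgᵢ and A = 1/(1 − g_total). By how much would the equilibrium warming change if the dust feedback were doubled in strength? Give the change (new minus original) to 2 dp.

Original: g = 0.0633, ΔT = 1.8/(1−0.0633) = 1.9216 °C.
With doubled dust: g' = -0.0227, ΔT' = 1.8/(1+0.0227) = 1.7600 °C.
Change = 1.7600 − 1.9216 = -0.16 °C.

-0.16 °C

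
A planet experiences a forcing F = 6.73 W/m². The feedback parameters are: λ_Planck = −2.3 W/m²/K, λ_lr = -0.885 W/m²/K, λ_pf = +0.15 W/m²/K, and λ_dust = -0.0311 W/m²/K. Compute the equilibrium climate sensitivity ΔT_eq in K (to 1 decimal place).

Net feedback parameter λ = (−2.3) + (-0.885) + (+0.15) + (-0.0311) = -3.0661 W/m²/K.
ΔT = −F/λ = −6.73/(-3.0661) = 2.2 K.

2.2 K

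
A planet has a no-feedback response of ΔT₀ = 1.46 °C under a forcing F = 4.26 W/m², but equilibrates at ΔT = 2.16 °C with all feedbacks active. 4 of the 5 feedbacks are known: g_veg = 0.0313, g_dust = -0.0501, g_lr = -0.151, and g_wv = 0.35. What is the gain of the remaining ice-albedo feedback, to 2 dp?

0.14

Amplification A = ΔT/ΔT₀ = 2.16/1.46 = 1.479.
Total gain g = 1 − 1/A = 1 − 1/1.479 = 0.3239.
Known gains sum to 0.0313 − 0.0501 − 0.151 + 0.35 = 0.1802.
g_ice = 0.3239 − 0.1802 = 0.14.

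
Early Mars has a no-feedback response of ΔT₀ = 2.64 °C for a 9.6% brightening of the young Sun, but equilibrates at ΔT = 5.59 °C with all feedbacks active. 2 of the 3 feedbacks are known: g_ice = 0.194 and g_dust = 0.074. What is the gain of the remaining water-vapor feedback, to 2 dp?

0.26

Amplification A = ΔT/ΔT₀ = 5.59/2.64 = 2.117.
Total gain g = 1 − 1/A = 1 − 1/2.117 = 0.5276.
Known gains sum to 0.194 + 0.074 = 0.268.
g_wv = 0.5276 − 0.268 = 0.26.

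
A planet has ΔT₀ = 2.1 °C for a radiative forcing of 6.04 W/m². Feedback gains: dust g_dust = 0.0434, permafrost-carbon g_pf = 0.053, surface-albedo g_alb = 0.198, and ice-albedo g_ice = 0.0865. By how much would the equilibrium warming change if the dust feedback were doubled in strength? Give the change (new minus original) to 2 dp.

0.26 °C

Original: g = 0.3809, ΔT = 2.1/(1−0.3809) = 3.3920 °C.
With doubled dust: g' = 0.4243, ΔT' = 2.1/(1−0.4243) = 3.6477 °C.
Change = 3.6477 − 3.3920 = 0.26 °C.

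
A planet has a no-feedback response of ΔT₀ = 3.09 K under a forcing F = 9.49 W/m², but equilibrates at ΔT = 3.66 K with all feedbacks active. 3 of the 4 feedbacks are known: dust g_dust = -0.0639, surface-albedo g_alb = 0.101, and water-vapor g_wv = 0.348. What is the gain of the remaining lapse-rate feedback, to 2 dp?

Amplification A = ΔT/ΔT₀ = 3.66/3.09 = 1.184.
Total gain g = 1 − 1/A = 1 − 1/1.184 = 0.1554.
Known gains sum to -0.0639 + 0.101 + 0.348 = 0.3851.
g_lr = 0.1554 − 0.3851 = -0.23.

-0.23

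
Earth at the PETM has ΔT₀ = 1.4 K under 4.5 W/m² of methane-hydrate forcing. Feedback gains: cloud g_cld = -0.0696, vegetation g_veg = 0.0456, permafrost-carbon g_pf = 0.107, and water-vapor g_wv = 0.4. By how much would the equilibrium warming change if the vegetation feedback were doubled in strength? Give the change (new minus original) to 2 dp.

Original: g = 0.483, ΔT = 1.4/(1−0.483) = 2.7079 K.
With doubled vegetation: g' = 0.5286, ΔT' = 1.4/(1−0.5286) = 2.9699 K.
Change = 2.9699 − 2.7079 = 0.26 K.

0.26 K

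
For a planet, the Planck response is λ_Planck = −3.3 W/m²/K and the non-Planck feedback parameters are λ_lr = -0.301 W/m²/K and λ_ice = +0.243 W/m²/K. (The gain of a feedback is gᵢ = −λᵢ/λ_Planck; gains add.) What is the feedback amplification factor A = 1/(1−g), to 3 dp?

Convert to gains: g_lr = -0.301/3.3 = -0.09121; g_ice = 0.243/3.3 = 0.07364.
Total gain g = -0.01757.
A = 1/(1 + 0.01757) = 0.983.

0.983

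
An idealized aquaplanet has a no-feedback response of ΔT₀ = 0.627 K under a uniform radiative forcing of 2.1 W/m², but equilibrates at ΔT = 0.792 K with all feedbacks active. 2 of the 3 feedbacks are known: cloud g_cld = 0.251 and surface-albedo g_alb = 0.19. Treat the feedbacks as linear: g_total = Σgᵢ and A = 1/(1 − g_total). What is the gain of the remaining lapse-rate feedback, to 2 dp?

Amplification A = ΔT/ΔT₀ = 0.792/0.627 = 1.263.
Total gain g = 1 − 1/A = 1 − 1/1.263 = 0.2082.
Known gains sum to 0.251 + 0.19 = 0.441.
g_lr = 0.2082 − 0.441 = -0.23.

-0.23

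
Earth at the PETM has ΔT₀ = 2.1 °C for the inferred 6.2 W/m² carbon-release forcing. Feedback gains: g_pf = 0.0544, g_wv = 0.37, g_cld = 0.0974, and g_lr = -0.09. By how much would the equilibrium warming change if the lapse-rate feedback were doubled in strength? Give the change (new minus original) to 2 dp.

Original: g = 0.4318, ΔT = 2.1/(1−0.4318) = 3.6959 °C.
With doubled lapse-rate: g' = 0.3418, ΔT' = 2.1/(1−0.3418) = 3.1905 °C.
Change = 3.1905 − 3.6959 = -0.51 °C.

-0.51 °C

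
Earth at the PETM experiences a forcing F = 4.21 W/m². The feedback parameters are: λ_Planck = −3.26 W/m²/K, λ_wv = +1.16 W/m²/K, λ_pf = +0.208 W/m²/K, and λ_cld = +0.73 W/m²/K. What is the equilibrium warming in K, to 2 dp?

Net feedback parameter λ = (−3.26) + (+1.16) + (+0.208) + (+0.73) = -1.162 W/m²/K.
ΔT = −F/λ = −4.21/(-1.162) = 3.62 K.

3.62 K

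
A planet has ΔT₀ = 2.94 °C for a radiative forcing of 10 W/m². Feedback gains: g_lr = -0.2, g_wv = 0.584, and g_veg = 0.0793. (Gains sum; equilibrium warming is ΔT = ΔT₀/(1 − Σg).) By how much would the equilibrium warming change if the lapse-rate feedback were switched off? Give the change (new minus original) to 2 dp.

3.25 °C

Original: g = 0.4633, ΔT = 2.94/(1−0.4633) = 5.4779 °C.
Without lapse-rate: g' = 0.6633, ΔT' = 2.94/(1−0.6633) = 8.7318 °C.
Change = 8.7318 − 5.4779 = 3.25 °C.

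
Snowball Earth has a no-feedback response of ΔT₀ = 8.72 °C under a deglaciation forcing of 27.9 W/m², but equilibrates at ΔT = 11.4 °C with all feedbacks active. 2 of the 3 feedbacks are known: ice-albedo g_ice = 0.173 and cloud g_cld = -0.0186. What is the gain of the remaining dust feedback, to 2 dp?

0.08

Amplification A = ΔT/ΔT₀ = 11.4/8.72 = 1.307.
Total gain g = 1 − 1/A = 1 − 1/1.307 = 0.2349.
Known gains sum to 0.173 − 0.0186 = 0.1544.
g_dust = 0.2349 − 0.1544 = 0.08.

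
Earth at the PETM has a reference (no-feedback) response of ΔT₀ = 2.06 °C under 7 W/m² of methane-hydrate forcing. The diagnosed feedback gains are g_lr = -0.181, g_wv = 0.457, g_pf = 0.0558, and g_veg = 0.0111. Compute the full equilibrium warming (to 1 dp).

3.1 °C

Total gain g = -0.181 + 0.457 + 0.0558 + 0.0111 = 0.3429.
Amplification A = 1/(1 − 0.3429) = 1.522.
ΔT = 2.06 × 1.522 = 3.1 °C.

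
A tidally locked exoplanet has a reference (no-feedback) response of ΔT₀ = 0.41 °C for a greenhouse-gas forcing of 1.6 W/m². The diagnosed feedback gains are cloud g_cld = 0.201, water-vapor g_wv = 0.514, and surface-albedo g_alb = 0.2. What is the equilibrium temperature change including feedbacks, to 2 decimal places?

4.82 °C

Total gain g = 0.201 + 0.514 + 0.2 = 0.915.
Amplification A = 1/(1 − 0.915) = 11.76.
ΔT = 0.41 × 11.76 = 4.82 °C.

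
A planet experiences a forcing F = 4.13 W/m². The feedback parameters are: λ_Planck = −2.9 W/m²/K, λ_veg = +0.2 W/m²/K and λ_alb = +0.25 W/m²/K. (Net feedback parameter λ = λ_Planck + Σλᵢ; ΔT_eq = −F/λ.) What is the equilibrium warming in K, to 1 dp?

Net feedback parameter λ = (−2.9) + (+0.2) + (+0.25) = -2.45 W/m²/K.
ΔT = −F/λ = −4.13/(-2.45) = 1.7 K.

1.7 K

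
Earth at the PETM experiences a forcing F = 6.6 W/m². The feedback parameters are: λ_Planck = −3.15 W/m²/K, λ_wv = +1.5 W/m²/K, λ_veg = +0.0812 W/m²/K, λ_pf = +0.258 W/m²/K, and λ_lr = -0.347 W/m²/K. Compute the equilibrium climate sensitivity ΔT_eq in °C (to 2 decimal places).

3.98 °C

Net feedback parameter λ = (−3.15) + (+1.5) + (+0.0812) + (+0.258) + (-0.347) = -1.6578 W/m²/K.
ΔT = −F/λ = −6.6/(-1.6578) = 3.98 °C.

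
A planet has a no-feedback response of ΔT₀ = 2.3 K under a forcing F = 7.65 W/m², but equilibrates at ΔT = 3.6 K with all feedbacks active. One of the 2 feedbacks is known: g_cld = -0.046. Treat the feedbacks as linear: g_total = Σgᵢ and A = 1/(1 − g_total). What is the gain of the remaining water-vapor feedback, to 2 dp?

0.41

Amplification A = ΔT/ΔT₀ = 3.6/2.3 = 1.565.
Total gain g = 1 − 1/A = 1 − 1/1.565 = 0.361.
The known gain is -0.046.
g_wv = 0.361 + 0.046 = 0.41.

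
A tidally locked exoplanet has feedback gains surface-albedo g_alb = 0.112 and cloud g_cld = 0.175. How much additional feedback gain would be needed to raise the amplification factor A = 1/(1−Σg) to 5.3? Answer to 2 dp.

Current total gain = 0.287.
Target gain for A = 5.3: g* = 1 − 1/5.3 = 0.8113.
Additional gain needed = 0.8113 − 0.287 = 0.52.

0.52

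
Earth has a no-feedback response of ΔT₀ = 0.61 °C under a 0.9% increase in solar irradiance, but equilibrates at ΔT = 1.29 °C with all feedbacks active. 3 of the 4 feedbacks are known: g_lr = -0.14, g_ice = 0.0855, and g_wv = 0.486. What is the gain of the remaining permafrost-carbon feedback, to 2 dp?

Amplification A = ΔT/ΔT₀ = 1.29/0.61 = 2.115.
Total gain g = 1 − 1/A = 1 − 1/2.115 = 0.5272.
Known gains sum to -0.14 + 0.0855 + 0.486 = 0.4315.
g_pf = 0.5272 − 0.4315 = 0.10.

0.10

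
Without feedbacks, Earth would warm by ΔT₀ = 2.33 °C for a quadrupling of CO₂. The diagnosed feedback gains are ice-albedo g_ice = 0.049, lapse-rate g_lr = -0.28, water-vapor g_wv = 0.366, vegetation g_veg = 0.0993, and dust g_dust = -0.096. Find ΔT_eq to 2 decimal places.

Total gain g = 0.049 − 0.28 + 0.366 + 0.0993 − 0.096 = 0.1383.
Amplification A = 1/(1 − 0.1383) = 1.16.
ΔT = 2.33 × 1.16 = 2.70 °C.

2.70 °C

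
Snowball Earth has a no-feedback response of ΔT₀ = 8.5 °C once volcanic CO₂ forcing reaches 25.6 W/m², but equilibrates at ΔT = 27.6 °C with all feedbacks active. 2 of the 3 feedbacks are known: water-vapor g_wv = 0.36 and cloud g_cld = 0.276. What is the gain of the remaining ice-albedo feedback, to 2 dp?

0.06

Amplification A = ΔT/ΔT₀ = 27.6/8.5 = 3.247.
Total gain g = 1 − 1/A = 1 − 1/3.247 = 0.692.
Known gains sum to 0.36 + 0.276 = 0.636.
g_ice = 0.692 − 0.636 = 0.06.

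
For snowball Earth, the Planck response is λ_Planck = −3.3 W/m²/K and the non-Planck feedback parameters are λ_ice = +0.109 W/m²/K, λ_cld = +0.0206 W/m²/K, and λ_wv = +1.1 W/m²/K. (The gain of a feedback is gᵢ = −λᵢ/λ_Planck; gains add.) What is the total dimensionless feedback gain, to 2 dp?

0.37

Convert to gains: g_ice = 0.109/3.3 = 0.03303; g_cld = 0.0206/3.3 = 0.006242; g_wv = 1.1/3.3 = 0.3333.
Total gain g = 0.372572.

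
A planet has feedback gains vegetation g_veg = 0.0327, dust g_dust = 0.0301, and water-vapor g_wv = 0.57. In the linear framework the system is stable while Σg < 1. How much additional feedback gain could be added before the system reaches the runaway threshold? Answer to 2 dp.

0.37

Current total gain = 0.0327 + 0.0301 + 0.57 = 0.6328.
Margin to runaway = 1 − 0.6328 = 0.37.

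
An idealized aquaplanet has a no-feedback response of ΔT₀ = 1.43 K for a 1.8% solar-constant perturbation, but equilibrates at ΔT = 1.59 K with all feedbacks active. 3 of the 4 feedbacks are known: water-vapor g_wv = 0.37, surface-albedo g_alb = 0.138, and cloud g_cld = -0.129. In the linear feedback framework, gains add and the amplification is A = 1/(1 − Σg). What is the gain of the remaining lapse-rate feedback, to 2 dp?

Amplification A = ΔT/ΔT₀ = 1.59/1.43 = 1.112.
Total gain g = 1 − 1/A = 1 − 1/1.112 = 0.1007.
Known gains sum to 0.37 + 0.138 − 0.129 = 0.379.
g_lr = 0.1007 − 0.379 = -0.28.

-0.28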